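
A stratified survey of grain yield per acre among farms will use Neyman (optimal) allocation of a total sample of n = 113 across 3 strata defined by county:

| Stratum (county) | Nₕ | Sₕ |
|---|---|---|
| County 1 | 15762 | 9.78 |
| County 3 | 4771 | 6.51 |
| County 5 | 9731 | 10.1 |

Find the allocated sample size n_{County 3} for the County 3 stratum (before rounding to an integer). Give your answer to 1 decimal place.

12.4

Neyman allocation: nₕ = n·NₕSₕ / Σⱼ NⱼSⱼ.
Σ NⱼSⱼ = 15762·9.78 + 4771·6.51 + 9731·10.1 = 283494.67.
n_{County 3} = 113·4771·6.51 / 283494.67 = 12.4.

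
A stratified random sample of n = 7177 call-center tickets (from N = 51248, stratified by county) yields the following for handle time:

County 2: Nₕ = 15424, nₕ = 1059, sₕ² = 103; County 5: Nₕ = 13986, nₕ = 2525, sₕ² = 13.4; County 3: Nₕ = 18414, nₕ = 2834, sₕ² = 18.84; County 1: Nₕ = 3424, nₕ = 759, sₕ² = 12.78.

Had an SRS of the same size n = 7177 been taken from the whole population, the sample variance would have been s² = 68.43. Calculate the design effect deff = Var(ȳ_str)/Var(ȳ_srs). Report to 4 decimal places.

Var(ȳ_str) = Σ Wₕ²(1−fₕ)sₕ²/nₕ with Wₕ = Nₕ/51248:
  County 2: (15424/51248)²·(1−1059/15424)·103/1059 = 0.008205217
  County 5: (13986/51248)²·(1−2525/13986)·13.4/2525 = 3.2389602 × 10^-4
  County 3: (18414/51248)²·(1−2834/18414)·18.84/2834 = 7.2617752 × 10^-4
  County 1: (3424/51248)²·(1−759/3424)·12.78/759 = 5.8501393 × 10^-5
  → Var(ȳ_str) = 0.0093137919.
Var(ȳ_srs) = (1 − 7177/51248)·68.43/7177 = 0.0081993529.
deff = 0.0093137919 / 0.0081993529 = 1.1359.

1.1359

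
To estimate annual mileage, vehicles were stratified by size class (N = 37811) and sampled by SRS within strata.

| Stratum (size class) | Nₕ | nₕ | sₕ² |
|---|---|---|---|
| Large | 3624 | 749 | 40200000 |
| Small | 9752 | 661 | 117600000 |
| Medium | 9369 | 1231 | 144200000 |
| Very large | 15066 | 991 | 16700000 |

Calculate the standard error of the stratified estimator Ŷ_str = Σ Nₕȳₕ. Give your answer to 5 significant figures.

5.3700 × 10^6

Var(Ŷ_str) = Σₕ Nₕ²(1 − fₕ)sₕ²/nₕ.
Large: 3624²·(1 − 749/3624)·40200000/749 = 5.5920401 × 10^11.
Small: 9752²·(1 − 661/9752)·117600000/661 = 1.5772888 × 10^13.
Medium: 9369²·(1 − 1231/9369)·144200000/1231 = 8.931371 × 10^12.
Very large: 15066²·(1 − 991/15066)·16700000/991 = 3.5734621 × 10^12.
Sum = 2.8836925 × 10^13.
SE = √(2.8836925 × 10^13) = 5.3700 × 10^6.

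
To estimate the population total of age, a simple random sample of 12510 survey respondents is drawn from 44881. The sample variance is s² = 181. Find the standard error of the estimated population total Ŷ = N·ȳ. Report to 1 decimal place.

Var(Ŷ) = N²·Var(ȳ) = N²·(1 − n/N)·s²/n.
f = 12510/44881 = 0.27873710; Var(ȳ) = 0.72126290·181/12510 = 0.010435538.
Var(Ŷ) = 44881² · 0.010435538 = 2.1020348 × 10^7.
SE(Ŷ) = √(2.1020348 × 10^7) = 4584.8.

4584.8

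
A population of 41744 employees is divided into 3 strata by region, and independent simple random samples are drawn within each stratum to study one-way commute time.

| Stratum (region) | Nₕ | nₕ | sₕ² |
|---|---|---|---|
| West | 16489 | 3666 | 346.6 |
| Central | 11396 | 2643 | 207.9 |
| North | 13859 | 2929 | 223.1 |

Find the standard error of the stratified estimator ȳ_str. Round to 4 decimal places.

0.1503

Var(ȳ_str) = Σₕ Wₕ²(1 − fₕ)sₕ²/nₕ with Wₕ = Nₕ/N, N = 41744.
West: Wₕ = 0.39500287; term = 0.39500287²·(1 − 0.22233004)·346.6/3666 = 0.01147181.
Central: Wₕ = 0.27299732; term = 0.27299732²·(1 − 0.23192348)·207.9/2643 = 0.0045027576.
North: Wₕ = 0.33199981; term = 0.33199981²·(1 − 0.21134281)·223.1/2929 = 0.0066213132.
Sum = 0.022595881.
SE = √(0.022595881) = 0.1503.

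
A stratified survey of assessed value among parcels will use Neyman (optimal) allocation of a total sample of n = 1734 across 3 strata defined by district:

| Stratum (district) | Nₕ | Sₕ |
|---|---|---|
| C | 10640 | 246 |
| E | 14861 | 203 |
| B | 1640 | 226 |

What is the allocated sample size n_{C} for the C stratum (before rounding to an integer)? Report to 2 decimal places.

755.83

Neyman allocation: nₕ = n·NₕSₕ / Σⱼ NⱼSⱼ.
Σ NⱼSⱼ = 10640·246 + 14861·203 + 1640·226 = 6.004863 × 10^6.
n_{C} = 1734·10640·246 / (6.004863 × 10^6) = 755.83.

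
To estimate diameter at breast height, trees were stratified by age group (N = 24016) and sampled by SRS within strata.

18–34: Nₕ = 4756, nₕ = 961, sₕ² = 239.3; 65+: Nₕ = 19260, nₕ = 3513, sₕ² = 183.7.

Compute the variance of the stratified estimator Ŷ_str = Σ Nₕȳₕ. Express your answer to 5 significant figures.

2.0354 × 10^7

Var(Ŷ_str) = Σₕ Nₕ²(1 − fₕ)sₕ²/nₕ.
18–34: 4756²·(1 − 961/4756)·239.3/961 = 4.4944126 × 10^6.
65+: 19260²·(1 − 3513/19260)·183.7/3513 = 1.585934 × 10^7.
Sum = 2.0353753 × 10^7.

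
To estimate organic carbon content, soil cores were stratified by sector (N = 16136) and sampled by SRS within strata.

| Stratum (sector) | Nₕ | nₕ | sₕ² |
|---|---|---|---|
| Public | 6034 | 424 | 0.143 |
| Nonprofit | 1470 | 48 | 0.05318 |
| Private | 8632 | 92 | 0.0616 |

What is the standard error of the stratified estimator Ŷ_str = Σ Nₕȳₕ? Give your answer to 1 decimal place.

Var(Ŷ_str) = Σₕ Nₕ²(1 − fₕ)sₕ²/nₕ.
Public: 6034²·(1 − 424/6034)·0.143/424 = 11416.641.
Nonprofit: 1470²·(1 − 48/1470)·0.05318/48 = 2315.9225.
Private: 8632²·(1 − 92/8632)·0.0616/92 = 49358.527.
Sum = 63091.091.
SE = √(63091.091) = 251.2.

251.2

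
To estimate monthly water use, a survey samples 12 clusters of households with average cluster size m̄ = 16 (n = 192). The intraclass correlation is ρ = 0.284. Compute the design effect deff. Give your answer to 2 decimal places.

deff = 1 + (16 − 1)·0.284 = 1 + 4.26 = 5.26.

5.26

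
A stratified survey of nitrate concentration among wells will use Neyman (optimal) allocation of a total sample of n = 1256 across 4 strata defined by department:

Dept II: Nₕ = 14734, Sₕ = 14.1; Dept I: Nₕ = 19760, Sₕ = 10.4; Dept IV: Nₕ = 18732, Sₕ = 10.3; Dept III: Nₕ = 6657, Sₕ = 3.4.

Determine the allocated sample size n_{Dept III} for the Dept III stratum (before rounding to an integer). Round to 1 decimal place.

45.2

Neyman allocation: nₕ = n·NₕSₕ / Σⱼ NⱼSⱼ.
Σ NⱼSⱼ = 14734·14.1 + 19760·10.4 + 18732·10.3 + 6657·3.4 = 628826.8.
n_{Dept III} = 1256·6657·3.4 / 628826.8 = 45.2.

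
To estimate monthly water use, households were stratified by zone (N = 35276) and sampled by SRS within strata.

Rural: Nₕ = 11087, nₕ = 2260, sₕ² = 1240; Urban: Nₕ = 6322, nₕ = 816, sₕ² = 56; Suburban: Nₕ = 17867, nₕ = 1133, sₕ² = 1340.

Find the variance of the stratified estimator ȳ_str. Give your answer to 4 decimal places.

Var(ȳ_str) = Σₕ Wₕ²(1 − fₕ)sₕ²/nₕ with Wₕ = Nₕ/N, N = 35276.
Rural: Wₕ = 0.31429300; term = 0.31429300²·(1 − 0.20384234)·1240/2260 = 0.043150095.
Urban: Wₕ = 0.17921533; term = 0.17921533²·(1 − 0.12907308)·56/816 = 0.0019196847.
Suburban: Wₕ = 0.50649167; term = 0.50649167²·(1 − 0.06341300)·1340/1133 = 0.28416306.
Sum = 0.32923284.

0.3292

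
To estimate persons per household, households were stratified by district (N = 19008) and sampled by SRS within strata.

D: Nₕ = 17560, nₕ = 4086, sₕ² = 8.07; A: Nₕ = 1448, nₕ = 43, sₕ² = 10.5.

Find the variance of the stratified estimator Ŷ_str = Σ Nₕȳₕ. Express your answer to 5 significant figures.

964080

Var(Ŷ_str) = Σₕ Nₕ²(1 − fₕ)sₕ²/nₕ.
D: 17560²·(1 − 4086/17560)·8.07/4086 = 467300.48.
A: 1448²·(1 − 43/1448)·10.5/43 = 496781.86.
Sum = 964082.34.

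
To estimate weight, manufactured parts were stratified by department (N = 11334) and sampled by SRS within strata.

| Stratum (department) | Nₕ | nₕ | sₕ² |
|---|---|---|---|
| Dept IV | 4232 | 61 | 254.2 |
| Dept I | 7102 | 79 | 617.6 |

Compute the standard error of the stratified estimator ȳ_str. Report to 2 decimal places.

1.90

Var(ȳ_str) = Σₕ Wₕ²(1 − fₕ)sₕ²/nₕ with Wₕ = Nₕ/N, N = 11334.
Dept IV: Wₕ = 0.37338980; term = 0.37338980²·(1 − 0.01441399)·254.2/61 = 0.57261819.
Dept I: Wₕ = 0.62661020; term = 0.62661020²·(1 − 0.01112363)·617.6/79 = 3.0354083.
Sum = 3.6080265.
SE = √(3.6080265) = 1.90.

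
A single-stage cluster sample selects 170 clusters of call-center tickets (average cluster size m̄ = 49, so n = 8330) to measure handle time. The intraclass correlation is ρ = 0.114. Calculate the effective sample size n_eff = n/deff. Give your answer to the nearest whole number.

1287

deff = 1 + (49 − 1)·0.114 = 1 + 5.472 = 6.472.
n_eff = 8330 / 6.472 = 1287.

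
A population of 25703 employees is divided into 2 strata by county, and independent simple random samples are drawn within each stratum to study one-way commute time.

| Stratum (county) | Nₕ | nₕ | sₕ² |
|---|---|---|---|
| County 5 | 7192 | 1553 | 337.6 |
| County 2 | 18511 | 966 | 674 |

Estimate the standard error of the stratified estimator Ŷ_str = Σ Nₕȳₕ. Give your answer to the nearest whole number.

Var(Ŷ_str) = Σₕ Nₕ²(1 − fₕ)sₕ²/nₕ.
County 5: 7192²·(1 − 1553/7192)·337.6/1553 = 8.8162268 × 10^6.
County 2: 18511²·(1 − 966/18511)·674/966 = 2.2660319 × 10^8.
Sum = 2.3541942 × 10^8.
SE = √(2.3541942 × 10^8) = 15343.

15343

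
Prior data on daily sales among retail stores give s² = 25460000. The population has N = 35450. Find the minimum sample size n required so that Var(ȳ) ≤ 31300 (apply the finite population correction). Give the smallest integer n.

796

Without fpc, n₀ = s²/D = 25460000/31300 = 813.4185.
With fpc, (1 − n/N)·s²/n ≤ D requires n ≥ n₀/(1 + n₀/N) = 813.4185/(1 + 813.4185/35450) = 795.1728.
Rounding up, n = 796.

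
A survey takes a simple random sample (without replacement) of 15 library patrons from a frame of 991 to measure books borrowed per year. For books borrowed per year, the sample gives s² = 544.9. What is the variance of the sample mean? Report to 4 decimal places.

35.7768

Under SRS without replacement, Var(ȳ) = (1 − f)·s²/n with f = n/N = 15/991 = 0.01513623.
Var(ȳ) = (1 − 0.01513623)·544.9/15 = 0.98486377·36.326667 = 35.776818.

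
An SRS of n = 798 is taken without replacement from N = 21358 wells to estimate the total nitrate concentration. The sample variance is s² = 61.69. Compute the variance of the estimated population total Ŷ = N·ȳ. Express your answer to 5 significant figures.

Var(Ŷ) = N²·Var(ȳ) = N²·(1 − n/N)·s²/n.
f = 798/21358 = 0.03736305; Var(ȳ) = 0.96263695·61.69/798 = 0.074417385.
Var(Ŷ) = 21358² · 0.074417385 = 3.3946544 × 10^7.

3.3947 × 10^7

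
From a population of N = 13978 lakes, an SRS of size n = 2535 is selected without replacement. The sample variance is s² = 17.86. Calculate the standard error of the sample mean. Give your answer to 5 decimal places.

0.07594

Under SRS without replacement, Var(ȳ) = (1 − f)·s²/n with f = n/N = 2535/13978 = 0.18135642.
Var(ȳ) = (1 − 0.18135642)·17.86/2535 = 0.81864358·0.0070453649 = 0.0057676428.
SE(ȳ) = √(0.0057676428) = 0.07594.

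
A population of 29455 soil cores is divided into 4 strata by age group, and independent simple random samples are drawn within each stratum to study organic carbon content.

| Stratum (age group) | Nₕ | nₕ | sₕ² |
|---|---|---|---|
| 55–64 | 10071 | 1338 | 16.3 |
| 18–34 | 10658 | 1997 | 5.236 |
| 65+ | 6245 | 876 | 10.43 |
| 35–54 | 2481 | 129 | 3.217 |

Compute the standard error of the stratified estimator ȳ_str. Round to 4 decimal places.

Var(ȳ_str) = Σₕ Wₕ²(1 − fₕ)sₕ²/nₕ with Wₕ = Nₕ/N, N = 29455.
55–64: Wₕ = 0.34191139; term = 0.34191139²·(1 − 0.13285672)·16.3/1338 = 0.0012349503.
18–34: Wₕ = 0.36184010; term = 0.36184010²·(1 − 0.18737099)·5.236/1997 = 2.7896343 × 10^-4.
65+: Wₕ = 0.21201833; term = 0.21201833²·(1 − 0.14027222)·10.43/876 = 4.6013789 × 10^-4.
35–54: Wₕ = 0.08423018; term = 0.08423018²·(1 − 0.05199516)·3.217/129 = 1.677287 × 10^-4.
Sum = 0.0021417803.
SE = √(0.0021417803) = 0.0463.

0.0463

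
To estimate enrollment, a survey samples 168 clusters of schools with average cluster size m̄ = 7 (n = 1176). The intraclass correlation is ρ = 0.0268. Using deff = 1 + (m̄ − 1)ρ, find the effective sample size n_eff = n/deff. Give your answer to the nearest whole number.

deff = 1 + (7 − 1)·0.0268 = 1 + 0.1608 = 1.1608.
n_eff = 1176 / 1.1608 = 1013.

1013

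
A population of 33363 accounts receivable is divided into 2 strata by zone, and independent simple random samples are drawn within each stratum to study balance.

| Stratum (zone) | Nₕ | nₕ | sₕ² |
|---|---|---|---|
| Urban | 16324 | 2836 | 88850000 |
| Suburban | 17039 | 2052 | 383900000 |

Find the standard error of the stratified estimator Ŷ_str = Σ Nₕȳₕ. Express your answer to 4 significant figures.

7.394 × 10^6

Var(Ŷ_str) = Σₕ Nₕ²(1 − fₕ)sₕ²/nₕ.
Urban: 16324²·(1 − 2836/16324)·88850000/2836 = 6.8980343 × 10^12.
Suburban: 17039²·(1 − 2052/17039)·383900000/2052 = 4.7774876 × 10^13.
Sum = 5.467291 × 10^13.
SE = √(5.467291 × 10^13) = 7.394 × 10^6.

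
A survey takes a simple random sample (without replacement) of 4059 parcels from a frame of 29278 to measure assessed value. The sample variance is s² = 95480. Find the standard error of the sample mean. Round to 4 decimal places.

4.5013

Under SRS without replacement, Var(ȳ) = (1 − f)·s²/n with f = n/N = 4059/29278 = 0.13863652.
Var(ȳ) = (1 − 0.13863652)·95480/4059 = 0.86136348·23.523035 = 20.261884.
SE(ȳ) = √(20.261884) = 4.5013.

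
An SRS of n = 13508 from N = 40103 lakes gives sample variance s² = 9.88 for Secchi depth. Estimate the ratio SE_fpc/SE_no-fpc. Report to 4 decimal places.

0.8144

f = n/N = 13508/40103 = 0.33683266.
SE_no-fpc = √(s²/n) = 0.027044748; SE_fpc = √((1−f)s²/n) = 0.022023915.
Ratio = √(1−f) = 0.81435087.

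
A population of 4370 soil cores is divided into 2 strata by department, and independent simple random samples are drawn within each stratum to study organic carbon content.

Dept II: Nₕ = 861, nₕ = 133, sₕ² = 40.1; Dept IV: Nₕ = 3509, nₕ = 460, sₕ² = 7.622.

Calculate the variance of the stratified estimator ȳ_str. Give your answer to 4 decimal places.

Var(ȳ_str) = Σₕ Wₕ²(1 − fₕ)sₕ²/nₕ with Wₕ = Nₕ/N, N = 4370.
Dept II: Wₕ = 0.19702517; term = 0.19702517²·(1 − 0.15447154)·40.1/133 = 0.0098961071.
Dept IV: Wₕ = 0.80297483; term = 0.80297483²·(1 − 0.13109148)·7.622/460 = 0.0092830146.
Sum = 0.019179122.

0.0192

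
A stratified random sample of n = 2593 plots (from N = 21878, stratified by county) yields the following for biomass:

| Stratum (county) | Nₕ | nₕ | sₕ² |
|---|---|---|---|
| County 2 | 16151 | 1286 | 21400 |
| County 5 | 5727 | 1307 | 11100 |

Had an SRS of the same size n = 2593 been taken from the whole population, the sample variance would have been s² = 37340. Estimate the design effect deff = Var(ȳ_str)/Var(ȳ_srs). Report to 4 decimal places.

Var(ȳ_str) = Σ Wₕ²(1−fₕ)sₕ²/nₕ with Wₕ = Nₕ/21878:
  County 2: (16151/21878)²·(1−1286/16151)·21400/1286 = 8.3468364
  County 5: (5727/21878)²·(1−1307/5727)·11100/1307 = 0.44913987
  → Var(ȳ_str) = 8.7959763.
Var(ȳ_srs) = (1 − 2593/21878)·37340/2593 = 12.693571.
deff = 8.7959763 / 12.693571 = 0.6929.

0.6929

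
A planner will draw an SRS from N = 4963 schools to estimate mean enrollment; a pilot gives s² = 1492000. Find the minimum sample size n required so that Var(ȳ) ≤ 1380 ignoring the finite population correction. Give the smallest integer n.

Without fpc, n₀ = s²/D = 1492000/1380 = 1081.1594.
Rounding up, n = 1082.

1082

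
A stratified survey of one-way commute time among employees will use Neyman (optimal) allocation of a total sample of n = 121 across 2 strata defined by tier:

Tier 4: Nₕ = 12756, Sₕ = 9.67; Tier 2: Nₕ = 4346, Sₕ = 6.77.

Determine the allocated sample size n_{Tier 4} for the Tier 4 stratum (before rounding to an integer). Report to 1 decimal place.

Neyman allocation: nₕ = n·NₕSₕ / Σⱼ NⱼSⱼ.
Σ NⱼSⱼ = 12756·9.67 + 4346·6.77 = 152772.94.
n_{Tier 4} = 121·12756·9.67 / 152772.94 = 97.7.

97.7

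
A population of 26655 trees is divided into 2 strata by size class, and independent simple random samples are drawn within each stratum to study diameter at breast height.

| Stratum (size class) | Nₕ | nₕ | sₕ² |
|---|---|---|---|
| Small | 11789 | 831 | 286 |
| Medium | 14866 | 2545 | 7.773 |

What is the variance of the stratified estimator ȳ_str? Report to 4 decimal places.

Var(ȳ_str) = Σₕ Wₕ²(1 − fₕ)sₕ²/nₕ with Wₕ = Nₕ/N, N = 26655.
Small: Wₕ = 0.44228100; term = 0.44228100²·(1 − 0.07048944)·286/831 = 0.062577167.
Medium: Wₕ = 0.55771900; term = 0.55771900²·(1 − 0.17119602)·7.773/2545 = 7.8737858 × 10^-4.
Sum = 0.063364546.

0.0634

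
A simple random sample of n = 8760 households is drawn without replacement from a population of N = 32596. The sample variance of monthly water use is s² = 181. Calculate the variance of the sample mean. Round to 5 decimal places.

0.01511

Under SRS without replacement, Var(ȳ) = (1 − f)·s²/n with f = n/N = 8760/32596 = 0.26874463.
Var(ȳ) = (1 − 0.26874463)·181/8760 = 0.73125537·0.0206621 = 0.015109272.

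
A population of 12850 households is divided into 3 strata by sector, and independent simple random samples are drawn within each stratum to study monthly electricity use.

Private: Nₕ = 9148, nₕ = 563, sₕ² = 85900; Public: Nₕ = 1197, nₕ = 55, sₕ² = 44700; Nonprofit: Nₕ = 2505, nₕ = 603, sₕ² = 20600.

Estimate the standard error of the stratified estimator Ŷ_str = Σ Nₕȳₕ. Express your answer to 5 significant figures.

115140

Var(Ŷ_str) = Σₕ Nₕ²(1 − fₕ)sₕ²/nₕ.
Private: 9148²·(1 − 563/9148)·85900/563 = 1.1982604 × 10^10.
Public: 1197²·(1 − 55/1197)·44700/55 = 1.1109771 × 10^9.
Nonprofit: 2505²·(1 − 603/2505)·20600/603 = 1.6276767 × 10^8.
Sum = 1.3256349 × 10^10.
SE = √(1.3256349 × 10^10) = 115140.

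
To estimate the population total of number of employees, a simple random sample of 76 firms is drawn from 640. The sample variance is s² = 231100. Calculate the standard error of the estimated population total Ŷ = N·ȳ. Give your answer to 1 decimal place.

Var(Ŷ) = N²·Var(ȳ) = N²·(1 − n/N)·s²/n.
f = 76/640 = 0.11875000; Var(ȳ) = 0.88125000·231100/76 = 2679.6957.
Var(Ŷ) = 640² · 2679.6957 = 1.0976034 × 10^9.
SE(Ŷ) = √(1.0976034 × 10^9) = 33130.1.

33130.1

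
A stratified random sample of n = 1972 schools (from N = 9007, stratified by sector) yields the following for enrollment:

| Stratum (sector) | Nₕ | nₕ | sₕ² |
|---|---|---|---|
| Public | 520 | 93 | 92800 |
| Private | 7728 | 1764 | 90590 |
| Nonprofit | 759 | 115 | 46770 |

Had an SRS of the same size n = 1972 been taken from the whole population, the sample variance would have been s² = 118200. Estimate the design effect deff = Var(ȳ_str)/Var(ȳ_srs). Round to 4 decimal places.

Var(ȳ_str) = Σ Wₕ²(1−fₕ)sₕ²/nₕ with Wₕ = Nₕ/9007:
  Public: (520/9007)²·(1−93/520)·92800/93 = 2.7310894
  Private: (7728/9007)²·(1−1764/7728)·90590/1764 = 29.176024
  Nonprofit: (759/9007)²·(1−115/759)·46770/115 = 2.4503992
  → Var(ȳ_str) = 34.357513.
Var(ȳ_srs) = (1 − 1972/9007)·118200/1972 = 46.816022.
deff = 34.357513 / 46.816022 = 0.7339.

0.7339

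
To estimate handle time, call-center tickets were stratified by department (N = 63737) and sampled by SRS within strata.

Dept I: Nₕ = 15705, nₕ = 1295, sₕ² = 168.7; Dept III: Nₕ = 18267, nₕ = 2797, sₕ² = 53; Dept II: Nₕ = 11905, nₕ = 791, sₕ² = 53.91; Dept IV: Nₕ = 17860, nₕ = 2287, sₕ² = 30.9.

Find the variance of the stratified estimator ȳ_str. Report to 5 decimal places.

0.01172

Var(ȳ_str) = Σₕ Wₕ²(1 − fₕ)sₕ²/nₕ with Wₕ = Nₕ/N, N = 63737.
Dept I: Wₕ = 0.24640319; term = 0.24640319²·(1 − 0.08245782)·168.7/1295 = 0.0072571149.
Dept III: Wₕ = 0.28659962; term = 0.28659962²·(1 − 0.15311764)·53/2797 = 0.0013181284.
Dept II: Wₕ = 0.18678319; term = 0.18678319²·(1 − 0.06644267)·53.91/791 = 0.0022197773.
Dept IV: Wₕ = 0.28021400; term = 0.28021400²·(1 − 0.12805151)·30.9/2287 = 9.2504491 × 10^-4.
Sum = 0.011720066.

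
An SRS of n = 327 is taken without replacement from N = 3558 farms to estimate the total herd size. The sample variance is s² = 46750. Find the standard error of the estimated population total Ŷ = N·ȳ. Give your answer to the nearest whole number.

40540

Var(Ŷ) = N²·Var(ȳ) = N²·(1 − n/N)·s²/n.
f = 327/3558 = 0.09190556; Var(ȳ) = 0.90809444·46750/327 = 129.82696.
Var(Ŷ) = 3558² · 129.82696 = 1.6435267 × 10^9.
SE(Ŷ) = √(1.6435267 × 10^9) = 40540.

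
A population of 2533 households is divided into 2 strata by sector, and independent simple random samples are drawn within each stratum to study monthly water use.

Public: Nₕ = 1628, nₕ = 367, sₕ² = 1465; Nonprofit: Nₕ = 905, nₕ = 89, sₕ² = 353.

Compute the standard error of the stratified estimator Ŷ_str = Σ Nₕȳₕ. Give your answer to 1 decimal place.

Var(Ŷ_str) = Σₕ Nₕ²(1 − fₕ)sₕ²/nₕ.
Public: 1628²·(1 − 367/1628)·1465/367 = 8.1948507 × 10^6.
Nonprofit: 905²·(1 − 89/905)·353/89 = 2.9290274 × 10^6.
Sum = 1.1123878 × 10^7.
SE = √(1.1123878 × 10^7) = 3335.2.

3335.2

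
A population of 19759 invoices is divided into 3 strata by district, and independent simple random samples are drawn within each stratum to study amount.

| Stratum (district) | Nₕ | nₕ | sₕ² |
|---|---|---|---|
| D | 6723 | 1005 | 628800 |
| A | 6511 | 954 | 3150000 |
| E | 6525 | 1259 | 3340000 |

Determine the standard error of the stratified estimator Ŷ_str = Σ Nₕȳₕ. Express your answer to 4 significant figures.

484400

Var(Ŷ_str) = Σₕ Nₕ²(1 − fₕ)sₕ²/nₕ.
D: 6723²·(1 − 1005/6723)·628800/1005 = 2.4052141 × 10^10.
A: 6511²·(1 − 954/6511)·3150000/954 = 1.1946764 × 10^11.
E: 6525²·(1 − 1259/6525)·3340000/1259 = 9.1155338 × 10^10.
Sum = 2.3467512 × 10^11.
SE = √(2.3467512 × 10^11) = 484400.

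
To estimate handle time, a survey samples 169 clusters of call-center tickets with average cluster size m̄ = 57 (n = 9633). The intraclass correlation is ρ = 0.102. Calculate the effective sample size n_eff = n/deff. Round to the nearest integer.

deff = 1 + (57 − 1)·0.102 = 1 + 5.712 = 6.712.
n_eff = 9633 / 6.712 = 1435.

1435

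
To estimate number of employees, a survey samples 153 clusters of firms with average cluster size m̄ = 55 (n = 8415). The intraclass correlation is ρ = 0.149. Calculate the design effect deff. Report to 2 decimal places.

9.05

deff = 1 + (55 − 1)·0.149 = 1 + 8.046 = 9.046.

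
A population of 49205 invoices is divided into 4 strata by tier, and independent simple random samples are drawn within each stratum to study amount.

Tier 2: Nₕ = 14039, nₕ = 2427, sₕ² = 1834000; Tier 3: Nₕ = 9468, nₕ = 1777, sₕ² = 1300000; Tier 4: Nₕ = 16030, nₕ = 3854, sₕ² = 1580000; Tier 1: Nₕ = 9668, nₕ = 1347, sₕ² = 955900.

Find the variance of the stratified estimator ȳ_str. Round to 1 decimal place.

Var(ȳ_str) = Σₕ Wₕ²(1 − fₕ)sₕ²/nₕ with Wₕ = Nₕ/N, N = 49205.
Tier 2: Wₕ = 0.28531653; term = 0.28531653²·(1 − 0.17287556)·1834000/2427 = 50.880841.
Tier 3: Wₕ = 0.19241947; term = 0.19241947²·(1 − 0.18768483)·1300000/1777 = 22.002828.
Tier 4: Wₕ = 0.32577990; term = 0.32577990²·(1 − 0.24042420)·1580000/3854 = 33.049513.
Tier 1: Wₕ = 0.19648410; term = 0.19648410²·(1 − 0.13932561)·955900/1347 = 23.579715.
Sum = 129.5129.

129.5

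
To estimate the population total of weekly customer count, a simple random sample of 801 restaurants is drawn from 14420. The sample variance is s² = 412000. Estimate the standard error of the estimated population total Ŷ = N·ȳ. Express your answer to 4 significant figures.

317800

Var(Ŷ) = N²·Var(ȳ) = N²·(1 − n/N)·s²/n.
f = 801/14420 = 0.05554785; Var(ȳ) = 0.94445215·412000/801 = 485.78563.
Var(Ŷ) = 14420² · 485.78563 = 1.0101252 × 10^11.
SE(Ŷ) = √(1.0101252 × 10^11) = 317800.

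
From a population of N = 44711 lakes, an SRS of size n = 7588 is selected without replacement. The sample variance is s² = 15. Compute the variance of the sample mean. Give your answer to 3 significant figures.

Under SRS without replacement, Var(ȳ) = (1 − f)·s²/n with f = n/N = 7588/44711 = 0.16971215.
Var(ȳ) = (1 − 0.16971215)·15/7588 = 0.83028785·0.0019768055 = 0.0016413176.

0.00164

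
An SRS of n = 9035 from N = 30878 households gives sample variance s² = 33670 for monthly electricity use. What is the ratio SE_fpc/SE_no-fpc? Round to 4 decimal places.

0.8411

f = n/N = 9035/30878 = 0.29260315.
SE_no-fpc = √(s²/n) = 1.9304452; SE_fpc = √((1−f)s²/n) = 1.6236374.
Ratio = √(1−f) = 0.84106887.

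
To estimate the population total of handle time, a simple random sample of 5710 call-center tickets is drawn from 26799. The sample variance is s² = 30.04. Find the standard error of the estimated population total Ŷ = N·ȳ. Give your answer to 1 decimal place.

Var(Ŷ) = N²·Var(ȳ) = N²·(1 − n/N)·s²/n.
f = 5710/26799 = 0.21306765; Var(ȳ) = 0.78693235·30.04/5710 = 0.0041400084.
Var(Ŷ) = 26799² · 0.0041400084 = 2.9732977 × 10^6.
SE(Ŷ) = √(2.9732977 × 10^6) = 1724.3.

1724.3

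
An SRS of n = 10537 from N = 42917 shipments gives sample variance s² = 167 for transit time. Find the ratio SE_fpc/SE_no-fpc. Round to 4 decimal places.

0.8686

f = n/N = 10537/42917 = 0.24552042.
SE_no-fpc = √(s²/n) = 0.12589247; SE_fpc = √((1−f)s²/n) = 0.10935118.
Ratio = √(1−f) = 0.86860784.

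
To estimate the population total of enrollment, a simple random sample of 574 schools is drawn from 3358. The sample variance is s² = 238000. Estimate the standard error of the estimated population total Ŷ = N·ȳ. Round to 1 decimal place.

Var(Ŷ) = N²·Var(ȳ) = N²·(1 − n/N)·s²/n.
f = 574/3358 = 0.17093508; Var(ȳ) = 0.82906492·238000/574 = 343.75863.
Var(Ŷ) = 3358² · 343.75863 = 3.8762787 × 10^9.
SE(Ŷ) = √(3.8762787 × 10^9) = 62259.8.

62259.8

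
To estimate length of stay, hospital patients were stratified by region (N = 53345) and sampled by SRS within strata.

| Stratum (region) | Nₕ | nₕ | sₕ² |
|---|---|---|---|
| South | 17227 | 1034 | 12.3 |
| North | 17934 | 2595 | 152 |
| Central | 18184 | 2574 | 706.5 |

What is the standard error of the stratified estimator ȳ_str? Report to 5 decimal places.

Var(ȳ_str) = Σₕ Wₕ²(1 − fₕ)sₕ²/nₕ with Wₕ = Nₕ/N, N = 53345.
South: Wₕ = 0.32293561; term = 0.32293561²·(1 − 0.06002206)·12.3/1034 = 0.0011660955.
North: Wₕ = 0.33618896; term = 0.33618896²·(1 − 0.14469722)·152/2595 = 0.0056623016.
Central: Wₕ = 0.34087543; term = 0.34087543²·(1 − 0.14155301)·706.5/2574 = 0.027378428.
Sum = 0.034206825.
SE = √(0.034206825) = 0.18495.

0.18495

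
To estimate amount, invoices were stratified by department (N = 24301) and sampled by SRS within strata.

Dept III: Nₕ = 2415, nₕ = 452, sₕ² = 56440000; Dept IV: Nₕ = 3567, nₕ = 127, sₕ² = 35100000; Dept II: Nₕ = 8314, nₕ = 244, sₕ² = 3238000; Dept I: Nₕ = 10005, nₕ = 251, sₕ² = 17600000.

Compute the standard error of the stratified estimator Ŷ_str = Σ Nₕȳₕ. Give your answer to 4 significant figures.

Var(Ŷ_str) = Σₕ Nₕ²(1 − fₕ)sₕ²/nₕ.
Dept III: 2415²·(1 − 452/2415)·56440000/452 = 5.9195134 × 10^11.
Dept IV: 3567²·(1 − 127/3567)·35100000/127 = 3.3912901 × 10^12.
Dept II: 8314²·(1 − 244/8314)·3238000/244 = 8.9037011 × 10^11.
Dept I: 10005²·(1 − 251/10005)·17600000/251 = 6.8428779 × 10^12.
Sum = 1.1716489 × 10^13.
SE = √(1.1716489 × 10^13) = 3.423 × 10^6.

3.423 × 10^6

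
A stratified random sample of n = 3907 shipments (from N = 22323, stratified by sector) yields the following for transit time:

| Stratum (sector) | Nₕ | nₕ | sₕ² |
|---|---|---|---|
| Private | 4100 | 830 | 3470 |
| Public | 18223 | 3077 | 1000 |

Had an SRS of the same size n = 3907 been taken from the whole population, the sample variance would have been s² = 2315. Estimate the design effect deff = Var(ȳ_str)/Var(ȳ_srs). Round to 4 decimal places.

0.5983

Var(ȳ_str) = Σ Wₕ²(1−fₕ)sₕ²/nₕ with Wₕ = Nₕ/22323:
  Private: (4100/22323)²·(1−830/4100)·3470/830 = 0.11248066
  Public: (18223/22323)²·(1−3077/18223)·1000/3077 = 0.18000527
  → Var(ȳ_str) = 0.29248593.
Var(ȳ_srs) = (1 − 3907/22323)·2315/3907 = 0.48882154.
deff = 0.29248593 / 0.48882154 = 0.5983.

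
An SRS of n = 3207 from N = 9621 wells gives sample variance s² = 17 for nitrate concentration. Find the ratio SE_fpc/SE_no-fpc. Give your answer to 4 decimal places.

0.8165

f = n/N = 3207/9621 = 0.33333333.
SE_no-fpc = √(s²/n) = 0.072807309; SE_fpc = √((1−f)s²/n) = 0.059446919.
Ratio = √(1−f) = 0.81649658.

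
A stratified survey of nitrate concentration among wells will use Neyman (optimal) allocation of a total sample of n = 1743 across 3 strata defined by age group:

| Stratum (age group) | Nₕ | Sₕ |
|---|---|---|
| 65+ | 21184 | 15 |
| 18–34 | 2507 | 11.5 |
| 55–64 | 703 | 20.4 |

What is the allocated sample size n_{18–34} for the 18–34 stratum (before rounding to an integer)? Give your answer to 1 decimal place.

139.2

Neyman allocation: nₕ = n·NₕSₕ / Σⱼ NⱼSⱼ.
Σ NⱼSⱼ = 21184·15 + 2507·11.5 + 703·20.4 = 360931.7.
n_{18–34} = 1743·2507·11.5 / 360931.7 = 139.2.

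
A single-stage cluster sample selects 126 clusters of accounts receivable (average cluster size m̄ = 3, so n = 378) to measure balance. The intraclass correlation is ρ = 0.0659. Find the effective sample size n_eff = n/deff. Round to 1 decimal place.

334.0

deff = 1 + (3 − 1)·0.0659 = 1 + 0.1318 = 1.1318.
n_eff = 378 / 1.1318 = 334.0.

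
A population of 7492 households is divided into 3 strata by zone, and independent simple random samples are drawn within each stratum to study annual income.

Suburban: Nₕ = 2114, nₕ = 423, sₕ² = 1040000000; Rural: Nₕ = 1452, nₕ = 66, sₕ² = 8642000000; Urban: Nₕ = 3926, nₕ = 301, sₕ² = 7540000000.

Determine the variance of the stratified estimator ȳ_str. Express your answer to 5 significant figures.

Var(ȳ_str) = Σₕ Wₕ²(1 − fₕ)sₕ²/nₕ with Wₕ = Nₕ/N, N = 7492.
Suburban: Wₕ = 0.28216765; term = 0.28216765²·(1 − 0.20009461)·1040000000/423 = 156583.51.
Rural: Wₕ = 0.19380673; term = 0.19380673²·(1 − 0.04545455)·8642000000/66 = 4.6946653 × 10^6.
Urban: Wₕ = 0.52402563; term = 0.52402563²·(1 − 0.07666836)·7540000000/301 = 6.351373 × 10^6.
Sum = 1.1202622 × 10^7.

1.1203 × 10^7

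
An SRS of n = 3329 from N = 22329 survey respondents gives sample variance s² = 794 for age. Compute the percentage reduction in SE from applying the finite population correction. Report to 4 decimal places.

f = n/N = 3329/22329 = 0.14908863.
SE_no-fpc = √(s²/n) = 0.48837492; SE_fpc = √((1−f)s²/n) = 0.45050075.
Ratio = √(1−f) = 0.92244857. Reduction = 100·(1 − 0.92244857) = 7.7551%.

7.7551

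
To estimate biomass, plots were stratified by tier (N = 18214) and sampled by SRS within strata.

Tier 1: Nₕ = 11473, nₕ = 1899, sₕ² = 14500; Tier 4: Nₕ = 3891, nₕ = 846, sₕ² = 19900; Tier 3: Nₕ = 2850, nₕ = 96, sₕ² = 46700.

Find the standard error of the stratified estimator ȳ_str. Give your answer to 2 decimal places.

Var(ȳ_str) = Σₕ Wₕ²(1 − fₕ)sₕ²/nₕ with Wₕ = Nₕ/N, N = 18214.
Tier 1: Wₕ = 0.62990008; term = 0.62990008²·(1 − 0.16551904)·14500/1899 = 2.5281497.
Tier 4: Wₕ = 0.21362688; term = 0.21362688²·(1 − 0.21742483)·19900/846 = 0.84007987.
Tier 3: Wₕ = 0.15647304; term = 0.15647304²·(1 − 0.03368421)·46700/96 = 11.509164.
Sum = 14.877394.
SE = √(14.877394) = 3.86.

3.86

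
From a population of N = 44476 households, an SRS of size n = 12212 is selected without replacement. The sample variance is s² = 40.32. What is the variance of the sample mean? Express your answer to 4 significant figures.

Under SRS without replacement, Var(ȳ) = (1 − f)·s²/n with f = n/N = 12212/44476 = 0.27457505.
Var(ȳ) = (1 − 0.27457505)·40.32/12212 = 0.72542495·0.0033016705 = 0.0023951141.

0.002395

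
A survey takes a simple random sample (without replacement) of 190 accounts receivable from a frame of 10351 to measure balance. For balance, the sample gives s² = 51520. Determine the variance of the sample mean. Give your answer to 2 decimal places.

Under SRS without replacement, Var(ȳ) = (1 − f)·s²/n with f = n/N = 190/10351 = 0.01835571.
Var(ȳ) = (1 − 0.01835571)·51520/190 = 0.98164429·271.15789 = 266.1806.

266.18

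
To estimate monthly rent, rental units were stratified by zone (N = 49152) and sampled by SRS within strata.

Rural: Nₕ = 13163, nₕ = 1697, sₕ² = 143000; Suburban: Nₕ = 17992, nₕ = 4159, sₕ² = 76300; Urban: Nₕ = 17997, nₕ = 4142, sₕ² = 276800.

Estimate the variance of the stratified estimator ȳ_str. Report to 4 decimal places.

Var(ȳ_str) = Σₕ Wₕ²(1 − fₕ)sₕ²/nₕ with Wₕ = Nₕ/N, N = 49152.
Rural: Wₕ = 0.26780192; term = 0.26780192²·(1 − 0.12892198)·143000/1697 = 5.2642757.
Suburban: Wₕ = 0.36604818; term = 0.36604818²·(1 − 0.23115829)·76300/4159 = 1.8899445.
Urban: Wₕ = 0.36614990; term = 0.36614990²·(1 − 0.23014947)·276800/4142 = 6.897318.
Sum = 14.051538.

14.0515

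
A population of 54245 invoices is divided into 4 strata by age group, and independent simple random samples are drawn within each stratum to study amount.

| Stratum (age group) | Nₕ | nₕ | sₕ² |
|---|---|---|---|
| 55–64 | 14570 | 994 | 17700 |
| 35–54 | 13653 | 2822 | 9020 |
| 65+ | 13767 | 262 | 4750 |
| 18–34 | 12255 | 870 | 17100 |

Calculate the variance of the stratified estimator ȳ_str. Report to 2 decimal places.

3.44

Var(ȳ_str) = Σₕ Wₕ²(1 − fₕ)sₕ²/nₕ with Wₕ = Nₕ/N, N = 54245.
55–64: Wₕ = 0.26859618; term = 0.26859618²·(1 − 0.06822237)·17700/994 = 1.1970129.
35–54: Wₕ = 0.25169140; term = 0.25169140²·(1 − 0.20669450)·9020/2822 = 0.16063003.
65+: Wₕ = 0.25379298; term = 0.25379298²·(1 − 0.01903102)·4750/262 = 1.1455309.
18–34: Wₕ = 0.22591944; term = 0.22591944²·(1 − 0.07099143)·17100/870 = 0.93197397.
Sum = 3.4351478.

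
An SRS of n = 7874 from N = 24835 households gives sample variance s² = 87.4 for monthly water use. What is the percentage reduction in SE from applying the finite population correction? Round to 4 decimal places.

17.3594

f = n/N = 7874/24835 = 0.31705255.
SE_no-fpc = √(s²/n) = 0.10535569; SE_fpc = √((1−f)s²/n) = 0.087066614.
Ratio = √(1−f) = 0.82640635. Reduction = 100·(1 − 0.82640635) = 17.3594%.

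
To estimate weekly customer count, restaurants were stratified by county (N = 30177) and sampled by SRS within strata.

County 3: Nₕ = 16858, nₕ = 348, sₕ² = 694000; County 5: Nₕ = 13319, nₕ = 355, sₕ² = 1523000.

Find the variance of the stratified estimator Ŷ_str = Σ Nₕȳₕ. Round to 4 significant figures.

Var(Ŷ_str) = Σₕ Nₕ²(1 − fₕ)sₕ²/nₕ.
County 3: 16858²·(1 − 348/16858)·694000/348 = 5.5505159 × 10^11.
County 5: 13319²·(1 − 355/13319)·1523000/355 = 7.4076796 × 10^11.
Sum = 1.2958196 × 10^12.

1.296 × 10^12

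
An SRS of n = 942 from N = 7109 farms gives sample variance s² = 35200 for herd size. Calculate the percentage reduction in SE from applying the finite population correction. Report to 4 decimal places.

f = n/N = 942/7109 = 0.13250809.
SE_no-fpc = √(s²/n) = 6.1128801; SE_fpc = √((1−f)s²/n) = 5.6934905.
Ratio = √(1−f) = 0.93139246. Reduction = 100·(1 − 0.93139246) = 6.8608%.

6.8608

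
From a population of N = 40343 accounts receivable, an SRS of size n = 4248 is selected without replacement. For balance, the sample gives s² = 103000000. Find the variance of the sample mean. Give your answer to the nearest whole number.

21694

Under SRS without replacement, Var(ȳ) = (1 − f)·s²/n with f = n/N = 4248/40343 = 0.10529708.
Var(ȳ) = (1 − 0.10529708)·103000000/4248 = 0.89470292·24246.704 = 21693.597.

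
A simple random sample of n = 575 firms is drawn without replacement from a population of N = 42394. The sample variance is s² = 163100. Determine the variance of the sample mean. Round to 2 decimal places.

Under SRS without replacement, Var(ȳ) = (1 − f)·s²/n with f = n/N = 575/42394 = 0.01356324.
Var(ȳ) = (1 − 0.01356324)·163100/575 = 0.98643676·283.65217 = 279.80493.

279.80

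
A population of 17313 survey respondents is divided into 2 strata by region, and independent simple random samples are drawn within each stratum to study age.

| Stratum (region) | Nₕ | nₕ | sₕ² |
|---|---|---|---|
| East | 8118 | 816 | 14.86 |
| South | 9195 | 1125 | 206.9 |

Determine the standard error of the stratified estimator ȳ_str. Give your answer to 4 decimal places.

0.2217

Var(ȳ_str) = Σₕ Wₕ²(1 − fₕ)sₕ²/nₕ with Wₕ = Nₕ/N, N = 17313.
East: Wₕ = 0.46889621; term = 0.46889621²·(1 − 0.10051737)·14.86/816 = 0.0036014291.
South: Wₕ = 0.53110379; term = 0.53110379²·(1 − 0.12234910)·206.9/1125 = 0.045529049.
Sum = 0.049130478.
SE = √(0.049130478) = 0.2217.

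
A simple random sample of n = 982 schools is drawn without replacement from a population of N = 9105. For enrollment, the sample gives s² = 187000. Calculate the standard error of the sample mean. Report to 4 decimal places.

Under SRS without replacement, Var(ȳ) = (1 − f)·s²/n with f = n/N = 982/9105 = 0.10785283.
Var(ȳ) = (1 − 0.10785283)·187000/982 = 0.89214717·190.4277 = 169.88953.
SE(ȳ) = √(169.88953) = 13.0342.

13.0342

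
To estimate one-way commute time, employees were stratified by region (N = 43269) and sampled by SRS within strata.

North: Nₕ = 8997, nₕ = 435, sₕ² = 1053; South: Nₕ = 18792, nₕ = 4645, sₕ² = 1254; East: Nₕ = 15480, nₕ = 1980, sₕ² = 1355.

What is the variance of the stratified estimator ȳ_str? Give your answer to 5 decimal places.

0.21432

Var(ȳ_str) = Σₕ Wₕ²(1 − fₕ)sₕ²/nₕ with Wₕ = Nₕ/N, N = 43269.
North: Wₕ = 0.20793178; term = 0.20793178²·(1 − 0.04834945)·1053/435 = 0.099599771.
South: Wₕ = 0.43430632; term = 0.43430632²·(1 − 0.24717965)·1254/4645 = 0.038334999.
East: Wₕ = 0.35776191; term = 0.35776191²·(1 − 0.12790698)·1355/1980 = 0.076387995.
Sum = 0.21432277.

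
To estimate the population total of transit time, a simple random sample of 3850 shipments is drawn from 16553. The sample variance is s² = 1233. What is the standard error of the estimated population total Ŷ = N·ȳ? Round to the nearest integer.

Var(Ŷ) = N²·Var(ȳ) = N²·(1 − n/N)·s²/n.
f = 3850/16553 = 0.23258624; Var(ȳ) = 0.76741376·1233/3850 = 0.24577173.
Var(Ŷ) = 16553² · 0.24577173 = 6.7341899 × 10^7.
SE(Ŷ) = √(6.7341899 × 10^7) = 8206.

8206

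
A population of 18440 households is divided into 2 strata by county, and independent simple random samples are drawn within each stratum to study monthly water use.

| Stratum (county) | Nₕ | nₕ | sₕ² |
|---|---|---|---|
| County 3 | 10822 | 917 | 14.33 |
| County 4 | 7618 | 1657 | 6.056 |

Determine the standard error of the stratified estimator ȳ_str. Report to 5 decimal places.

0.07358

Var(ȳ_str) = Σₕ Wₕ²(1 − fₕ)sₕ²/nₕ with Wₕ = Nₕ/N, N = 18440.
County 3: Wₕ = 0.58687636; term = 0.58687636²·(1 − 0.08473480)·14.33/917 = 0.0049262566.
County 4: Wₕ = 0.41312364; term = 0.41312364²·(1 − 0.21751116)·6.056/1657 = 4.8809192 × 10^-4.
Sum = 0.0054143485.
SE = √(0.0054143485) = 0.07358.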